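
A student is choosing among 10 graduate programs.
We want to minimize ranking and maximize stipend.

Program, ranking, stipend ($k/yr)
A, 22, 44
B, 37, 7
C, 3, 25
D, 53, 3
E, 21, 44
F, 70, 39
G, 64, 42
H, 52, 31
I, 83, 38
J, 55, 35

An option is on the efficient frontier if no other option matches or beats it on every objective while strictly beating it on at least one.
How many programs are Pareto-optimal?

A: dominated by E (ranking 21≤22, stipend 44≥44).
B: dominated by A (ranking 22≤37, stipend 44≥7).
C: not dominated (best ranking).
D: dominated by A (ranking 22≤53, stipend 44≥3).
E: not dominated.
F: dominated by A (ranking 22≤70, stipend 44≥39).
G: dominated by A (ranking 22≤64, stipend 44≥42).
H: dominated by A (ranking 22≤52, stipend 44≥31).
I: dominated by A (ranking 22≤83, stipend 44≥38).
J: dominated by A (ranking 22≤55, stipend 44≥35).
Pareto-optimal: C, E → 2.

2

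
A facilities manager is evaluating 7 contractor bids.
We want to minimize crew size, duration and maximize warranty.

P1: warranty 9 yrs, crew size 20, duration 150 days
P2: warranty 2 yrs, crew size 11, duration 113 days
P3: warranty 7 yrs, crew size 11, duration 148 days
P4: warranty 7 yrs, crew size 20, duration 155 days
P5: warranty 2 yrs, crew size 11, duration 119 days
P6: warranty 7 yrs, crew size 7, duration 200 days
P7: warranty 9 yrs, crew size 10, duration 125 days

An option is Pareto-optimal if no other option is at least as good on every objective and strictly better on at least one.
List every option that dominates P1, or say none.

P7

P7: warranty 9≥9, crew size 10≤20, duration 125≤150 — dominates P1.
Others (P2, P3, P4, P5, P6) are each worse than P1 on at least one objective.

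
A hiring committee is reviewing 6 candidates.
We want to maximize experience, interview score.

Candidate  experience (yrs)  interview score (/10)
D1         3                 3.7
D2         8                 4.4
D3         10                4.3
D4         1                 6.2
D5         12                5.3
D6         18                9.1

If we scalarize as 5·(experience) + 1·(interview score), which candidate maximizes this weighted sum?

D1: 5·3 + 1·3.7 = 18.7
D2: 5·8 + 1·4.4 = 44.4
D3: 5·10 + 1·4.3 = 54.3
D4: 5·1 + 1·6.2 = 11.2
D5: 5·12 + 1·5.3 = 65.3
D6: 5·18 + 1·9.1 = 99.1
Highest: D6 at 99.1.

D6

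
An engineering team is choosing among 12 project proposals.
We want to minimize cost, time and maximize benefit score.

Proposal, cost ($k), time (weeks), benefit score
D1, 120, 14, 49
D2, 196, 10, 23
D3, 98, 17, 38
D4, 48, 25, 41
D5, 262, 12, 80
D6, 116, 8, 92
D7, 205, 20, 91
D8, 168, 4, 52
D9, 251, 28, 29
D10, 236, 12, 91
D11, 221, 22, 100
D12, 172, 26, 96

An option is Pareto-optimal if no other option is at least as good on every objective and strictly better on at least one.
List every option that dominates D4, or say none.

D1: worse on cost (120 vs 48).
D2: worse on cost (196 vs 48).
D3: worse on cost (98 vs 48).
D5: worse on cost (262 vs 48).
D6: worse on cost (116 vs 48).
D7: worse on cost (205 vs 48).
D8: worse on cost (168 vs 48).
D9: worse on cost (251 vs 48).
D10: worse on cost (236 vs 48).
D11: worse on cost (221 vs 48).
D12: worse on cost (172 vs 48).
No option dominates D4.

none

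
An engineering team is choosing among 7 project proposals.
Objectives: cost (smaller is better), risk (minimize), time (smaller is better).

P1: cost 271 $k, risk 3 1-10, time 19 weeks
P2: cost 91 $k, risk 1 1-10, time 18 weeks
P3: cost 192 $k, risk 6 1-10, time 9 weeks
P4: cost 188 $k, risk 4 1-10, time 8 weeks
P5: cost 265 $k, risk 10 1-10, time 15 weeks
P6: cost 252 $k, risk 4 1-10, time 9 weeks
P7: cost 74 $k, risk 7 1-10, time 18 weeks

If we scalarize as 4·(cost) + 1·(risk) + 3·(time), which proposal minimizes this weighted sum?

P7

P1: 4·271 + 1·3 + 3·19 = 1144
P2: 4·91 + 1·1 + 3·18 = 419
P3: 4·192 + 1·6 + 3·9 = 801
P4: 4·188 + 1·4 + 3·8 = 780
P5: 4·265 + 1·10 + 3·15 = 1115
P6: 4·252 + 1·4 + 3·9 = 1039
P7: 4·74 + 1·7 + 3·18 = 357
Lowest: P7 at 357.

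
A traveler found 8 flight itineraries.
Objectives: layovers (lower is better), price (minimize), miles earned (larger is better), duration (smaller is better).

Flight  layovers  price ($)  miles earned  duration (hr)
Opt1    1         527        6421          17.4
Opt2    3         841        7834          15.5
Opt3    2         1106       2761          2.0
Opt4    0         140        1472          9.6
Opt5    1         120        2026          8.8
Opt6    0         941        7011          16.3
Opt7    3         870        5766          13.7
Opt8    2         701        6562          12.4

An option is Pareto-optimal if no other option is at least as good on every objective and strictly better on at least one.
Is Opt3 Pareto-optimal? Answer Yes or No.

Opt1: worse on duration (17.4 vs 2.0).
Opt2: worse on layovers (3 vs 2).
Opt4: worse on miles earned (1472 vs 2761).
Opt5: worse on miles earned (2026 vs 2761).
Opt6: worse on duration (16.3 vs 2.0).
Opt7: worse on layovers (3 vs 2).
Opt8: worse on duration (12.4 vs 2.0).
No option is at least as good as Opt3 on every objective and strictly better on one.

Yes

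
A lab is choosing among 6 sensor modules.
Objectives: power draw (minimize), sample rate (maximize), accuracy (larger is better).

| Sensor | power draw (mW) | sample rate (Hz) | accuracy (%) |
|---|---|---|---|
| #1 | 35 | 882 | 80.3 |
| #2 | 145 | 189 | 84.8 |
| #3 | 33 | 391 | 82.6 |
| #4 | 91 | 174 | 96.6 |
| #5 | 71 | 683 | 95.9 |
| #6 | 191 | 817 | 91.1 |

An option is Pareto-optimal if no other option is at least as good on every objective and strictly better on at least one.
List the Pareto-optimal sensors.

#1, #3, #4, #5, #6

#1: not dominated (best sample rate).
#2: dominated by #5 (power draw 71≤145, sample rate 683≥189, accuracy 95.9≥84.8).
#3: not dominated (best power draw).
#4: not dominated (best accuracy).
#5: not dominated.
#6: not dominated.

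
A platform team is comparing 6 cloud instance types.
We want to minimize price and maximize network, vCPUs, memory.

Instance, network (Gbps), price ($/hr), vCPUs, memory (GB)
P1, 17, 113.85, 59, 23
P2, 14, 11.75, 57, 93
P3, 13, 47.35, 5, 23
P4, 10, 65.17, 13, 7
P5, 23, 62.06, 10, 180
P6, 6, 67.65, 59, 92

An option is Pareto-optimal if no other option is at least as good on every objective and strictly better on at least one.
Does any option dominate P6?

No

P1: worse on price (113.85 vs 67.65).
P2: worse on vCPUs (57 vs 59).
P3: worse on vCPUs (5 vs 59).
P4: worse on vCPUs (13 vs 59).
P5: worse on vCPUs (10 vs 59).
No option is at least as good as P6 on every objective and strictly better on one.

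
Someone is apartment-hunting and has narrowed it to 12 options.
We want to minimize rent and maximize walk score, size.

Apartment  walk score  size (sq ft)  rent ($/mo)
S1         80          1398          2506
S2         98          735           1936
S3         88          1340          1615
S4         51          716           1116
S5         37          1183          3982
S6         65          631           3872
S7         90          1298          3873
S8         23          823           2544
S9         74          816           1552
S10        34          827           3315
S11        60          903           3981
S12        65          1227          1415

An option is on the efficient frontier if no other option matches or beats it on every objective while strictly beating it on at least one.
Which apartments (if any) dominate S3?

none

S1: worse on walk score (80 vs 88).
S2: worse on size (735 vs 1340).
S4: worse on walk score (51 vs 88).
S5: worse on walk score (37 vs 88).
S6: worse on walk score (65 vs 88).
S7: worse on size (1298 vs 1340).
S8: worse on walk score (23 vs 88).
S9: worse on walk score (74 vs 88).
S10: worse on walk score (34 vs 88).
S11: worse on walk score (60 vs 88).
S12: worse on walk score (65 vs 88).
No option dominates S3.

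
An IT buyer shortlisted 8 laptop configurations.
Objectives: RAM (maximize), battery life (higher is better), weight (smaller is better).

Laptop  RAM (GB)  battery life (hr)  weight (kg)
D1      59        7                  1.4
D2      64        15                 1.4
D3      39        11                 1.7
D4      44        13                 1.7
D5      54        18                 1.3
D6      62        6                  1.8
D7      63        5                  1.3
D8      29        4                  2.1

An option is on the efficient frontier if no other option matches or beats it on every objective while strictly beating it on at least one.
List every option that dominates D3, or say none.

D2, D4, D5

D2: RAM 64≥39, battery life 15≥11, weight 1.4≤1.7 — dominates D3.
D4: RAM 44≥39, battery life 13≥11, weight 1.7≤1.7 — dominates D3.
D5: RAM 54≥39, battery life 18≥11, weight 1.3≤1.7 — dominates D3.
Others (D1, D6, D7, D8) are each worse than D3 on at least one objective.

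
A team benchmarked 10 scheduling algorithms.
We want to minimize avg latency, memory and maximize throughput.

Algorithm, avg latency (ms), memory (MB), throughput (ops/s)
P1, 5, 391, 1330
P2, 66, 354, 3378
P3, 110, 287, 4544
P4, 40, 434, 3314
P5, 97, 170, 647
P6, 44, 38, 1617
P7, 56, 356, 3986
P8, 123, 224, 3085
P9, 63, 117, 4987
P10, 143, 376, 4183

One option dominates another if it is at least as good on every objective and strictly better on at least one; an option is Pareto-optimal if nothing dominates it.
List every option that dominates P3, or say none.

P9

P9: avg latency 63≤110, memory 117≤287, throughput 4987≥4544 — dominates P3.
Others (P1, P2, P4, P5, P6, P7, P8, P10) are each worse than P3 on at least one objective.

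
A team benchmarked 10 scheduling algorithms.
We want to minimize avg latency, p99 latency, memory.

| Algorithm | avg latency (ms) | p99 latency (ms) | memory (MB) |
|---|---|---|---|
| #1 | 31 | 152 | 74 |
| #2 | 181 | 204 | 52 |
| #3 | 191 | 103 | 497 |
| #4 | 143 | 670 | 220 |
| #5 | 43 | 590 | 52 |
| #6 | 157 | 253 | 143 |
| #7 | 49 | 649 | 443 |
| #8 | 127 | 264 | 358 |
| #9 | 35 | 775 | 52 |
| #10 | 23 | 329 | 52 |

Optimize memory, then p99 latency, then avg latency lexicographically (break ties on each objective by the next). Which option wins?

#2

First minimize memory: best is 52, kept {#2, #5, #9, #10}.
Then minimize p99 latency: best is 204, kept {#2}.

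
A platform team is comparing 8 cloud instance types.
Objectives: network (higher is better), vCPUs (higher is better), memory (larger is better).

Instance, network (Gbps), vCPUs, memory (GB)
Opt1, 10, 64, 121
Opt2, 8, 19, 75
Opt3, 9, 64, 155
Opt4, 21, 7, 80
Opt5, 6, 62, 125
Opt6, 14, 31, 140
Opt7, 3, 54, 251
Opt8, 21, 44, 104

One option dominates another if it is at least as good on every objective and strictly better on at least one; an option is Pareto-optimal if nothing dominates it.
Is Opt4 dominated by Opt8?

Opt8 vs Opt4: network 21≥21, vCPUs 44≥7, memory 104≥80 — Opt8 is at least as good on every objective with at least one strict improvement.

Yes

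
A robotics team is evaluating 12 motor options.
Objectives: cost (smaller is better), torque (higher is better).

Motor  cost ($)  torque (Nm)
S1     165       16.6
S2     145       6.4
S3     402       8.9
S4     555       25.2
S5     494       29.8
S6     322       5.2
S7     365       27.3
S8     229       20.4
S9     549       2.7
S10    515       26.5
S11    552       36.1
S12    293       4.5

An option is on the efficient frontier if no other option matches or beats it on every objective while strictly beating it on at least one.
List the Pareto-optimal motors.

S1, S2, S5, S7, S8, S11

S1: not dominated.
S2: not dominated (best cost).
S3: dominated by S1 (cost 165≤402, torque 16.6≥8.9).
S4: dominated by S5 (cost 494≤555, torque 29.8≥25.2).
S5: not dominated.
S6: dominated by S1 (cost 165≤322, torque 16.6≥5.2).
S7: not dominated.
S8: not dominated.
S9: dominated by S1 (cost 165≤549, torque 16.6≥2.7).
S10: dominated by S5 (cost 494≤515, torque 29.8≥26.5).
S11: not dominated (best torque).
S12: dominated by S1 (cost 165≤293, torque 16.6≥4.5).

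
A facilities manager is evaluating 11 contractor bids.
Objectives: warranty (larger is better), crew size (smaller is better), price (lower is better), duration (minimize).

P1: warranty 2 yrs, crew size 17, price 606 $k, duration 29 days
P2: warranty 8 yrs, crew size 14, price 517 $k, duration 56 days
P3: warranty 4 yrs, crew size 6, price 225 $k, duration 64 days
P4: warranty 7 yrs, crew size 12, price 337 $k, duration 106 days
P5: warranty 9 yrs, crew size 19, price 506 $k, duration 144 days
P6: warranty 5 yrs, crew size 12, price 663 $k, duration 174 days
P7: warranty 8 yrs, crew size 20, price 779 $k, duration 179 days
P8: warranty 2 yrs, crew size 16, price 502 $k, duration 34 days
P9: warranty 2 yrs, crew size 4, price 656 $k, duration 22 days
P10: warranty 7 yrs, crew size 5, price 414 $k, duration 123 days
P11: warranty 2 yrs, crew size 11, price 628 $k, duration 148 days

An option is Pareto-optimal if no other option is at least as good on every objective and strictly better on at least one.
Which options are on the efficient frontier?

P1: not dominated.
P2: not dominated.
P3: not dominated (best price).
P4: not dominated.
P5: not dominated (best warranty).
P6: dominated by P4 (warranty 7≥5, crew size 12≤12, price 337≤663, duration 106≤174).
P7: dominated by P2 (warranty 8≥8, crew size 14≤20, price 517≤779, duration 56≤179).
P8: not dominated.
P9: not dominated (best crew size).
P10: not dominated.
P11: dominated by P3 (warranty 4≥2, crew size 6≤11, price 225≤628, duration 64≤148).

P1, P2, P3, P4, P5, P8, P9, P10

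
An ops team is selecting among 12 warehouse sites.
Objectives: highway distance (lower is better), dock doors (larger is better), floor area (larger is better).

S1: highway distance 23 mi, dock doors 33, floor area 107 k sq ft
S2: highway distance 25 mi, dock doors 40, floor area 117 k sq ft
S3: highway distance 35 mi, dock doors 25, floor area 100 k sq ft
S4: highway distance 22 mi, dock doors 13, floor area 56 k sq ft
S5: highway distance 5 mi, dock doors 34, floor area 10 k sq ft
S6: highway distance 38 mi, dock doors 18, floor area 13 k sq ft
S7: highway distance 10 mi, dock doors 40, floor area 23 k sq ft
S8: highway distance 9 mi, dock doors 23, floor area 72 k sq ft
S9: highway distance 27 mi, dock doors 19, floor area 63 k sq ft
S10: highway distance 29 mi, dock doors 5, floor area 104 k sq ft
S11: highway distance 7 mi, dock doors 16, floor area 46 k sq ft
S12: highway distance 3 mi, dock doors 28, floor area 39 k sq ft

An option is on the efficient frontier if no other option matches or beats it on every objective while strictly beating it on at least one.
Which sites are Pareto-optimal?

S1, S2, S5, S7, S8, S11, S12

S1: not dominated.
S2: not dominated (best floor area).
S3: dominated by S1 (highway distance 23≤35, dock doors 33≥25, floor area 107≥100).
S4: dominated by S8 (highway distance 9≤22, dock doors 23≥13, floor area 72≥56).
S5: not dominated.
S6: dominated by S1 (highway distance 23≤38, dock doors 33≥18, floor area 107≥13).
S7: not dominated.
S8: not dominated.
S9: dominated by S1 (highway distance 23≤27, dock doors 33≥19, floor area 107≥63).
S10: dominated by S1 (highway distance 23≤29, dock doors 33≥5, floor area 107≥104).
S11: not dominated.
S12: not dominated (best highway distance).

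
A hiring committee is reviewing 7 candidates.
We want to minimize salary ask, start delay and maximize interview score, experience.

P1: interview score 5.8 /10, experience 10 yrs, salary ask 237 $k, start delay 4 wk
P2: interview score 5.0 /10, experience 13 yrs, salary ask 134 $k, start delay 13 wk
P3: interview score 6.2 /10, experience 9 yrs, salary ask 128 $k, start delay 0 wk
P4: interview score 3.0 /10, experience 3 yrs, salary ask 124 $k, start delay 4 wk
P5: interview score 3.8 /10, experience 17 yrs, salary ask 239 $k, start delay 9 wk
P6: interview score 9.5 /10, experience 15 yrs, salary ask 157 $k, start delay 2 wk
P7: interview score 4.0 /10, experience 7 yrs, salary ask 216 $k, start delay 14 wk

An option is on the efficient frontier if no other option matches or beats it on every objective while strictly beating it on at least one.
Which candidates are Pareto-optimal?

P1: dominated by P6 (interview score 9.5≥5.8, experience 15≥10, salary ask 157≤237, start delay 2≤4).
P2: not dominated.
P3: not dominated (best start delay).
P4: not dominated (best salary ask).
P5: not dominated (best experience).
P6: not dominated (best interview score).
P7: dominated by P2 (interview score 5.0≥4.0, experience 13≥7, salary ask 134≤216, start delay 13≤14).

P2, P3, P4, P5, P6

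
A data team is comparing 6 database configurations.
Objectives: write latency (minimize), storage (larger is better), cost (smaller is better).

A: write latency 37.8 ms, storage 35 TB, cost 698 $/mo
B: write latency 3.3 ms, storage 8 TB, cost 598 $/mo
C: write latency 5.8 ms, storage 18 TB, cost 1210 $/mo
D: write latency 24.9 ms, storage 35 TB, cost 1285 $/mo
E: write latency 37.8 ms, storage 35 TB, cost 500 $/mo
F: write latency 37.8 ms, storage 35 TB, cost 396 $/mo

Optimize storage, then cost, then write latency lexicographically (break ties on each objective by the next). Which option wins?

F

First maximize storage: best is 35, kept {A, D, E, F}.
Then minimize cost: best is 396, kept {F}.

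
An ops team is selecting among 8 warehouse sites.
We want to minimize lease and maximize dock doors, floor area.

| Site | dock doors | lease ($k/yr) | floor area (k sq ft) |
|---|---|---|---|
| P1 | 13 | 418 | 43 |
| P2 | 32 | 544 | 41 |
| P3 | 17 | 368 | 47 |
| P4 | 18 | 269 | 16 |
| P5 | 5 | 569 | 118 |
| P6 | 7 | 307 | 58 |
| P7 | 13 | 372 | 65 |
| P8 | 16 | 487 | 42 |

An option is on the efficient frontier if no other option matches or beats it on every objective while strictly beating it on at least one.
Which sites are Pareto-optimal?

P1: dominated by P3 (dock doors 17≥13, lease 368≤418, floor area 47≥43).
P2: not dominated (best dock doors).
P3: not dominated.
P4: not dominated (best lease).
P5: not dominated (best floor area).
P6: not dominated.
P7: not dominated.
P8: dominated by P3 (dock doors 17≥16, lease 368≤487, floor area 47≥42).

P2, P3, P4, P5, P6, P7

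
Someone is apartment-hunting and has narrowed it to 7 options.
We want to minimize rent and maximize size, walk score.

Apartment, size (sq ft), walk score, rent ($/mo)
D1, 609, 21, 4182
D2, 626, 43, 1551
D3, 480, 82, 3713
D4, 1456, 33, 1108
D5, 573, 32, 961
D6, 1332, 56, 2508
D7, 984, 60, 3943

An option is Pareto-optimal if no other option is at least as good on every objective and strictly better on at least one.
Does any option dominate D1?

D2 vs D1: size 626≥609, walk score 43≥21, rent 1551≤4182 — D2 is at least as good on every objective and strictly better on at least one, so D2 dominates D1.

Yes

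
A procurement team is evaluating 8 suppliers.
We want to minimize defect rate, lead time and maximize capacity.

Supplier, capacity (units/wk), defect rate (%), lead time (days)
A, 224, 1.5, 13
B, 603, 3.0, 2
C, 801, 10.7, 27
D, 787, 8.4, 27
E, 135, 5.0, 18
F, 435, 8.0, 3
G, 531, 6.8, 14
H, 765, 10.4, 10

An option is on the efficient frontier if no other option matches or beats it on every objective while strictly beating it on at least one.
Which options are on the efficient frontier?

A: not dominated (best defect rate).
B: not dominated (best lead time).
C: not dominated (best capacity).
D: not dominated.
E: dominated by A (capacity 224≥135, defect rate 1.5≤5.0, lead time 13≤18).
F: dominated by B (capacity 603≥435, defect rate 3.0≤8.0, lead time 2≤3).
G: dominated by B (capacity 603≥531, defect rate 3.0≤6.8, lead time 2≤14).
H: not dominated.

A, B, C, D, H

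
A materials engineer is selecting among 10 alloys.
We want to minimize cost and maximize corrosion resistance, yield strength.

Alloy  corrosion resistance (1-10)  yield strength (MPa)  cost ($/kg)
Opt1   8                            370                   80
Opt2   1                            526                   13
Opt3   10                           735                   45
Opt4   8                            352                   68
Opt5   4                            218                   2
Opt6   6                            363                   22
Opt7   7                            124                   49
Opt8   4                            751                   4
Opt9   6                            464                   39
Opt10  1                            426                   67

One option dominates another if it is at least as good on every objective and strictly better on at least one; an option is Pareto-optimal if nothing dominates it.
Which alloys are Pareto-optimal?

Opt3, Opt5, Opt6, Opt8, Opt9

Opt1: dominated by Opt3 (corrosion resistance 10≥8, yield strength 735≥370, cost 45≤80).
Opt2: dominated by Opt8 (corrosion resistance 4≥1, yield strength 751≥526, cost 4≤13).
Opt3: not dominated (best corrosion resistance).
Opt4: dominated by Opt3 (corrosion resistance 10≥8, yield strength 735≥352, cost 45≤68).
Opt5: not dominated (best cost).
Opt6: not dominated.
Opt7: dominated by Opt3 (corrosion resistance 10≥7, yield strength 735≥124, cost 45≤49).
Opt8: not dominated (best yield strength).
Opt9: not dominated.
Opt10: dominated by Opt2 (corrosion resistance 1≥1, yield strength 526≥426, cost 13≤67).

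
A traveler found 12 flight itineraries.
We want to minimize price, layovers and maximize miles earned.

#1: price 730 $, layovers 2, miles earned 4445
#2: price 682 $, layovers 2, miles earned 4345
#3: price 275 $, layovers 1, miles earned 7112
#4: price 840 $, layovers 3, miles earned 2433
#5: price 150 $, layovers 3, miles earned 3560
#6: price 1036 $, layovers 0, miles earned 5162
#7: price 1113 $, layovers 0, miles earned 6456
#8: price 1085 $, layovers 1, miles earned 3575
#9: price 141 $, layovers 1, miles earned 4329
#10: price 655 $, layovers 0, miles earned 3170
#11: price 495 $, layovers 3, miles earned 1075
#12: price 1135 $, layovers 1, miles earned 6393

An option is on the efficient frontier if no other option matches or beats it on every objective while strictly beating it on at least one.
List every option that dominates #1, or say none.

#3

#3: price 275≤730, layovers 1≤2, miles earned 7112≥4445 — dominates #1.
Others (#2, #4, #5, #6, #7, #8, #9, #10, #11, #12) are each worse than #1 on at least one objective.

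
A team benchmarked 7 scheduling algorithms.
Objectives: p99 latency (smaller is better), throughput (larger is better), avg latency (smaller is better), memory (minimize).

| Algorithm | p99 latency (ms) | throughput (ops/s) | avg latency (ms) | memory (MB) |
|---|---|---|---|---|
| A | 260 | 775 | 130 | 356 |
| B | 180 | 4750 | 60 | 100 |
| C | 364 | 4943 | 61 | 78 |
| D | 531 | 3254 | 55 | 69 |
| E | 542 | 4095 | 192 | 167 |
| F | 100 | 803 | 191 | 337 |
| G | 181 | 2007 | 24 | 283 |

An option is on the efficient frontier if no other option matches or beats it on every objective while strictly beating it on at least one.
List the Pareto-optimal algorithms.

A: dominated by B (p99 latency 180≤260, throughput 4750≥775, avg latency 60≤130, memory 100≤356).
B: not dominated.
C: not dominated (best throughput).
D: not dominated (best memory).
E: dominated by B (p99 latency 180≤542, throughput 4750≥4095, avg latency 60≤192, memory 100≤167).
F: not dominated (best p99 latency).
G: not dominated (best avg latency).

B, C, D, F, G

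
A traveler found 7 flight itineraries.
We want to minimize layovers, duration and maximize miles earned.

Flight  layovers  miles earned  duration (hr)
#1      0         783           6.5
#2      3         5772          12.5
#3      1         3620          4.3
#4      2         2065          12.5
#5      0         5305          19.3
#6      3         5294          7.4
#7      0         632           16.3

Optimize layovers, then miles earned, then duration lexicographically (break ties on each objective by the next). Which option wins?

First minimize layovers: best is 0, kept {#1, #5, #7}.
Then maximize miles earned: best is 5305, kept {#5}.

#5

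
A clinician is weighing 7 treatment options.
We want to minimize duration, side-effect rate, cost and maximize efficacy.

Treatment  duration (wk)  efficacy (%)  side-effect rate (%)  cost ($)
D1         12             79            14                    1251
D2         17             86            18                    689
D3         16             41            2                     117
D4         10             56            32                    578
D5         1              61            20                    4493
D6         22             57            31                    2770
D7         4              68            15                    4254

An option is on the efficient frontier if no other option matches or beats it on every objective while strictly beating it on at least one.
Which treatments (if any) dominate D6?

D1: duration 12≤22, efficacy 79≥57, side-effect rate 14≤31, cost 1251≤2770 — dominates D6.
D2: duration 17≤22, efficacy 86≥57, side-effect rate 18≤31, cost 689≤2770 — dominates D6.
Others (D3, D4, D5, D7) are each worse than D6 on at least one objective.

D1, D2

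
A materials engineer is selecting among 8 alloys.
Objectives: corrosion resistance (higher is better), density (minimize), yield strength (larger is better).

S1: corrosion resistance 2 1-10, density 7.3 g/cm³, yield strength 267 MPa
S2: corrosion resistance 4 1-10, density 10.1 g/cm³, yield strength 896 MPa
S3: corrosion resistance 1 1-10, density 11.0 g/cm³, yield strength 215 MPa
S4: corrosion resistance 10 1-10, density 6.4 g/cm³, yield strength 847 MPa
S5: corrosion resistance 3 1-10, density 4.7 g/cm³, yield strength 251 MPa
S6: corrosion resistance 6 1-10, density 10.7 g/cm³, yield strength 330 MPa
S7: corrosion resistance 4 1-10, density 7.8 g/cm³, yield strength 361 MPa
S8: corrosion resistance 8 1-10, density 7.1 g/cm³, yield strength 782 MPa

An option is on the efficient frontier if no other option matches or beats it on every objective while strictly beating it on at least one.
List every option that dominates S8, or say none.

S4: corrosion resistance 10≥8, density 6.4≤7.1, yield strength 847≥782 — dominates S8.
Others (S1, S2, S3, S5, S6, S7) are each worse than S8 on at least one objective.

S4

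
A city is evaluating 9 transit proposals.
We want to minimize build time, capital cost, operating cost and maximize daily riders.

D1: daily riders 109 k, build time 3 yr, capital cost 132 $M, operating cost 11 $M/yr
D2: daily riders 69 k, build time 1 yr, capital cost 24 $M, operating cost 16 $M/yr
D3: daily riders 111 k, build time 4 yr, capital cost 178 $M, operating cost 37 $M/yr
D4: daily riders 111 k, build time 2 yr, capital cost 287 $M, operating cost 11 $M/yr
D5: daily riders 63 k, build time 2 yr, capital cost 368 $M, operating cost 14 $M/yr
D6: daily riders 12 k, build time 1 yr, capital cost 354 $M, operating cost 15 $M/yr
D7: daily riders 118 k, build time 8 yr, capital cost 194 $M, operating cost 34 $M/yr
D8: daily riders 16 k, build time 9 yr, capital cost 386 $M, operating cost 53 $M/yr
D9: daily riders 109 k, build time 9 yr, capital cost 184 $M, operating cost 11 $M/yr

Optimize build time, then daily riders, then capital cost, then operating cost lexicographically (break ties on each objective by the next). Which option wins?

D2

First minimize build time: best is 1, kept {D2, D6}.
Then maximize daily riders: best is 69, kept {D2}.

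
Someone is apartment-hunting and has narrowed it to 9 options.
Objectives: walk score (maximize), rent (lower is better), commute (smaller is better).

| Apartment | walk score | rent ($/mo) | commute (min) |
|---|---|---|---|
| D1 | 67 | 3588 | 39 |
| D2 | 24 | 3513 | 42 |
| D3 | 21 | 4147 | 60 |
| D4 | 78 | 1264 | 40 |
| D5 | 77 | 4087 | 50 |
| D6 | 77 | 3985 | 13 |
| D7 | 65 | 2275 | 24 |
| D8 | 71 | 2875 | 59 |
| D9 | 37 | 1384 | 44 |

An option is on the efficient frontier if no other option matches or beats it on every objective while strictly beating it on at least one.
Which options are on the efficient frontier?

D1: not dominated.
D2: dominated by D4 (walk score 78≥24, rent 1264≤3513, commute 40≤42).
D3: dominated by D1 (walk score 67≥21, rent 3588≤4147, commute 39≤60).
D4: not dominated (best walk score).
D5: dominated by D4 (walk score 78≥77, rent 1264≤4087, commute 40≤50).
D6: not dominated (best commute).
D7: not dominated.
D8: dominated by D4 (walk score 78≥71, rent 1264≤2875, commute 40≤59).
D9: dominated by D4 (walk score 78≥37, rent 1264≤1384, commute 40≤44).

D1, D4, D6, D7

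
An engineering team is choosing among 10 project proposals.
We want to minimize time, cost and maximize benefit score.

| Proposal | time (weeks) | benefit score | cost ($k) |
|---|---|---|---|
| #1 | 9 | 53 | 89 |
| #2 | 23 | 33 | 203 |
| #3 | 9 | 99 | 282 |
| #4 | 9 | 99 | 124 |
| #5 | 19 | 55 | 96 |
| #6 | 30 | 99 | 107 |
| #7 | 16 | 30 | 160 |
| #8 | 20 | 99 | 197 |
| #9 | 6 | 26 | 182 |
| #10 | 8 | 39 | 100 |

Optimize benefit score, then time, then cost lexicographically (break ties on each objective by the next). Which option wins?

#4

First maximize benefit score: best is 99, kept {#3, #4, #6, #8}.
Then minimize time: best is 9, kept {#3, #4}.
Then minimize cost: best is 124, kept {#4}.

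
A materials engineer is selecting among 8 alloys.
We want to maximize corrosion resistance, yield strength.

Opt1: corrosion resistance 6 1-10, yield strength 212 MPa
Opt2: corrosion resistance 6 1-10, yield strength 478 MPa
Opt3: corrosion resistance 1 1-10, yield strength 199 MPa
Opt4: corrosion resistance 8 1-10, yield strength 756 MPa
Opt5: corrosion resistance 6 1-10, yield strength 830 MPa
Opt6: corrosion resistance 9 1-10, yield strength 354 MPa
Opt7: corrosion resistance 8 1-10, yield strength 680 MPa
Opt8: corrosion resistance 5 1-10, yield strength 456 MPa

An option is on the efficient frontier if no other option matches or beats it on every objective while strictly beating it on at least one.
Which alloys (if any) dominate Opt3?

Opt1: corrosion resistance 6≥1, yield strength 212≥199 — dominates Opt3.
Opt2: corrosion resistance 6≥1, yield strength 478≥199 — dominates Opt3.
Opt4: corrosion resistance 8≥1, yield strength 756≥199 — dominates Opt3.
Opt5: corrosion resistance 6≥1, yield strength 830≥199 — dominates Opt3.
Opt6: corrosion resistance 9≥1, yield strength 354≥199 — dominates Opt3.
Opt7: corrosion resistance 8≥1, yield strength 680≥199 — dominates Opt3.
Opt8: corrosion resistance 5≥1, yield strength 456≥199 — dominates Opt3.

Opt1, Opt2, Opt4, Opt5, Opt6, Opt7, Opt8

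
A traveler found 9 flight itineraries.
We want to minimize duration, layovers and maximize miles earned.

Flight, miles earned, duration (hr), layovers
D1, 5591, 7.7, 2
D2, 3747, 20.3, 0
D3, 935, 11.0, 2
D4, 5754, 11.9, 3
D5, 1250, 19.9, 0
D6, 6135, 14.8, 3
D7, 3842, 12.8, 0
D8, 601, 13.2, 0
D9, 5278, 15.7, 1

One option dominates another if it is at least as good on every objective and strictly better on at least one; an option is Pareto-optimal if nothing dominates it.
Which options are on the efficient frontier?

D1: not dominated (best duration).
D2: dominated by D7 (miles earned 3842≥3747, duration 12.8≤20.3, layovers 0≤0).
D3: dominated by D1 (miles earned 5591≥935, duration 7.7≤11.0, layovers 2≤2).
D4: not dominated.
D5: dominated by D7 (miles earned 3842≥1250, duration 12.8≤19.9, layovers 0≤0).
D6: not dominated (best miles earned).
D7: not dominated.
D8: dominated by D7 (miles earned 3842≥601, duration 12.8≤13.2, layovers 0≤0).
D9: not dominated.

D1, D4, D6, D7, D9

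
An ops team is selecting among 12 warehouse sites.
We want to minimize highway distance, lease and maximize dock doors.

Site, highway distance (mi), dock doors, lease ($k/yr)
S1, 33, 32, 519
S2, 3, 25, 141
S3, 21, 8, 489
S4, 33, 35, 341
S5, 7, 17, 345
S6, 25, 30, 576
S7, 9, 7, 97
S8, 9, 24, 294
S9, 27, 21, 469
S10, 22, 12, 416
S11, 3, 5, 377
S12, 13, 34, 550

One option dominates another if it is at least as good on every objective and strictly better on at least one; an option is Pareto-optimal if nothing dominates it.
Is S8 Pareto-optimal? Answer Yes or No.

S2 vs S8: highway distance 3≤9, dock doors 25≥24, lease 141≤294 — S2 is at least as good on every objective and strictly better on at least one, so S2 dominates S8.

No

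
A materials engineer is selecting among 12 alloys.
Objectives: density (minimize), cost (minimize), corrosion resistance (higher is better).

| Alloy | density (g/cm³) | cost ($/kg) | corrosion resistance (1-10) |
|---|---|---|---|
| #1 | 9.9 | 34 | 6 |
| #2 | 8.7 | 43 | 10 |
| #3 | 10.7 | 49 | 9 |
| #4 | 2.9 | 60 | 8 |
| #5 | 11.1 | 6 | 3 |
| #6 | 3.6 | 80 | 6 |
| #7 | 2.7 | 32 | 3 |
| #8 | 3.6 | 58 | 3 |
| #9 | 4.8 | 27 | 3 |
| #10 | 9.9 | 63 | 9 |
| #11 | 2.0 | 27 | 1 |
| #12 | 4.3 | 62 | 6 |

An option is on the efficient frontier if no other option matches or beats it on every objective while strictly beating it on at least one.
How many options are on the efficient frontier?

7

#1: not dominated.
#2: not dominated (best corrosion resistance).
#3: dominated by #2 (density 8.7≤10.7, cost 43≤49, corrosion resistance 10≥9).
#4: not dominated.
#5: not dominated (best cost).
#6: dominated by #4 (density 2.9≤3.6, cost 60≤80, corrosion resistance 8≥6).
#7: not dominated.
#8: dominated by #7 (density 2.7≤3.6, cost 32≤58, corrosion resistance 3≥3).
#9: not dominated.
#10: dominated by #2 (density 8.7≤9.9, cost 43≤63, corrosion resistance 10≥9).
#11: not dominated (best density).
#12: dominated by #4 (density 2.9≤4.3, cost 60≤62, corrosion resistance 8≥6).
Pareto-optimal: #1, #2, #4, #5, #7, #9, #11 → 7.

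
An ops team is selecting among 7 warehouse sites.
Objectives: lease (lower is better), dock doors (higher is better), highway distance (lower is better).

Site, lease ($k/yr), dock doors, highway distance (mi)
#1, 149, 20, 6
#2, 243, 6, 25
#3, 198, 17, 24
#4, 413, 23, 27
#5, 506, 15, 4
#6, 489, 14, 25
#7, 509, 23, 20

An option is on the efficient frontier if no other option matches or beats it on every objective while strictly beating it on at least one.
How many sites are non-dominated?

#1: not dominated (best lease).
#2: dominated by #1 (lease 149≤243, dock doors 20≥6, highway distance 6≤25).
#3: dominated by #1 (lease 149≤198, dock doors 20≥17, highway distance 6≤24).
#4: not dominated.
#5: not dominated (best highway distance).
#6: dominated by #1 (lease 149≤489, dock doors 20≥14, highway distance 6≤25).
#7: not dominated.
Pareto-optimal: #1, #4, #5, #7 → 4.

4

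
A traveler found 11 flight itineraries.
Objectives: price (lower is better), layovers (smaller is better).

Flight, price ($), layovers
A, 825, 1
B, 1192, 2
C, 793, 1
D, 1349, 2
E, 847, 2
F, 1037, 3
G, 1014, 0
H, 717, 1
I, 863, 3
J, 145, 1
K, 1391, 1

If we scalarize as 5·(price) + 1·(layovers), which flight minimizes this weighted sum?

J

A: 5·825 + 1·1 = 4126
B: 5·1192 + 1·2 = 5962
C: 5·793 + 1·1 = 3966
D: 5·1349 + 1·2 = 6747
E: 5·847 + 1·2 = 4237
F: 5·1037 + 1·3 = 5188
G: 5·1014 + 1·0 = 5070
H: 5·717 + 1·1 = 3586
I: 5·863 + 1·3 = 4318
J: 5·145 + 1·1 = 726
K: 5·1391 + 1·1 = 6956
Lowest: J at 726.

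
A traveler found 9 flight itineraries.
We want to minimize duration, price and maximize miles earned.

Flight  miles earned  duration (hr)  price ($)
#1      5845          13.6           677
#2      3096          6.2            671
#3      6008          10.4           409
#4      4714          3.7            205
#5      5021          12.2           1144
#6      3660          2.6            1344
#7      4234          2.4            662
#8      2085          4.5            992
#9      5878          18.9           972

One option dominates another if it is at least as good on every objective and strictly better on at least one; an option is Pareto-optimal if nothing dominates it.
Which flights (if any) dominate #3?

#1: worse on miles earned (5845 vs 6008).
#2: worse on miles earned (3096 vs 6008).
#4: worse on miles earned (4714 vs 6008).
#5: worse on miles earned (5021 vs 6008).
#6: worse on miles earned (3660 vs 6008).
#7: worse on miles earned (4234 vs 6008).
#8: worse on miles earned (2085 vs 6008).
#9: worse on miles earned (5878 vs 6008).
No option dominates #3.

none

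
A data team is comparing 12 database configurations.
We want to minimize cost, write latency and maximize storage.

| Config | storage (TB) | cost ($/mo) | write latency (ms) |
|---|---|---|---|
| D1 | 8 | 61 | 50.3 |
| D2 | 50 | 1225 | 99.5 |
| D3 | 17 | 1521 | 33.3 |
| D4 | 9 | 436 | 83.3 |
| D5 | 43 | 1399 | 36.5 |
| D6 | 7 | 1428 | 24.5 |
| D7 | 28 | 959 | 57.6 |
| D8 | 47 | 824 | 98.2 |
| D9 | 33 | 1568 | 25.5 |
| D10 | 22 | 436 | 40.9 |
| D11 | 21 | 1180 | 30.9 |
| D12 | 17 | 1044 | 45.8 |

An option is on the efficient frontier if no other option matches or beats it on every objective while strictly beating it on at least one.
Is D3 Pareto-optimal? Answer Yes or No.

No

D11 vs D3: storage 21≥17, cost 1180≤1521, write latency 30.9≤33.3 — D11 is at least as good on every objective and strictly better on at least one, so D11 dominates D3.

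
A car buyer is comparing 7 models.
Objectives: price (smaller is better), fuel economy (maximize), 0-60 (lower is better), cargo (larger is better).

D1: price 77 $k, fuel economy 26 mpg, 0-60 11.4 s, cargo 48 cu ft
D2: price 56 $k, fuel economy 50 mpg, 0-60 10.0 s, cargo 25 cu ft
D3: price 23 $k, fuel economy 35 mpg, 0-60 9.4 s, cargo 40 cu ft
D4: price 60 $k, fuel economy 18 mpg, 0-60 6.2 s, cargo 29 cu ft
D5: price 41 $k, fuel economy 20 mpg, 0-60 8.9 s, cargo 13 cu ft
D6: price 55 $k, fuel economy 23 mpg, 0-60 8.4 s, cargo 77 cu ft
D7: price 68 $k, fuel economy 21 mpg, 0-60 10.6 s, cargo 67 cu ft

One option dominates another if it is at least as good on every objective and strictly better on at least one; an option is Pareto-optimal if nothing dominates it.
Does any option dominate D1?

No

D2: worse on cargo (25 vs 48).
D3: worse on cargo (40 vs 48).
D4: worse on fuel economy (18 vs 26).
D5: worse on fuel economy (20 vs 26).
D6: worse on fuel economy (23 vs 26).
D7: worse on fuel economy (21 vs 26).
No option is at least as good as D1 on every objective and strictly better on one.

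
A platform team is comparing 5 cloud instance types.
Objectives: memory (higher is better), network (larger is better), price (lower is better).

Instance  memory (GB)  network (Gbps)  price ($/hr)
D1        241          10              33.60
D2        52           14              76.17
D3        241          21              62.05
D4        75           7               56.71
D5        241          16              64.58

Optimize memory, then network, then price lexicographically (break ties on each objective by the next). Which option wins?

D3

First maximize memory: best is 241, kept {D1, D3, D5}.
Then maximize network: best is 21, kept {D3}.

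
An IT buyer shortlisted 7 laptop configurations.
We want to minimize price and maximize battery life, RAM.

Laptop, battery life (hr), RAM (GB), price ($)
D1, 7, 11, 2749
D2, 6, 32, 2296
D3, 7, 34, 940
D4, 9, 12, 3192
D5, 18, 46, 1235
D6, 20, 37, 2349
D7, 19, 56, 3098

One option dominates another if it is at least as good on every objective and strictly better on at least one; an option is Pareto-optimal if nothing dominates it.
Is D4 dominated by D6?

Yes

D6 vs D4: battery life 20≥9, RAM 37≥12, price 2349≤3192 — D6 is at least as good on every objective with at least one strict improvement.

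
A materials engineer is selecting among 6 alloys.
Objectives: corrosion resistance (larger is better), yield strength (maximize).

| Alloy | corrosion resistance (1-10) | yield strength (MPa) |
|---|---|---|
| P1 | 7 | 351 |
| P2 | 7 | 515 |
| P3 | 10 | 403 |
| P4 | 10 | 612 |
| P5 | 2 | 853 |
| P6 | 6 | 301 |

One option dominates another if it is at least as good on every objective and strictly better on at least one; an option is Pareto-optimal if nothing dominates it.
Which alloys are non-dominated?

P1: dominated by P2 (corrosion resistance 7≥7, yield strength 515≥351).
P2: dominated by P4 (corrosion resistance 10≥7, yield strength 612≥515).
P3: dominated by P4 (corrosion resistance 10≥10, yield strength 612≥403).
P4: not dominated.
P5: not dominated (best yield strength).
P6: dominated by P1 (corrosion resistance 7≥6, yield strength 351≥301).

P4, P5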